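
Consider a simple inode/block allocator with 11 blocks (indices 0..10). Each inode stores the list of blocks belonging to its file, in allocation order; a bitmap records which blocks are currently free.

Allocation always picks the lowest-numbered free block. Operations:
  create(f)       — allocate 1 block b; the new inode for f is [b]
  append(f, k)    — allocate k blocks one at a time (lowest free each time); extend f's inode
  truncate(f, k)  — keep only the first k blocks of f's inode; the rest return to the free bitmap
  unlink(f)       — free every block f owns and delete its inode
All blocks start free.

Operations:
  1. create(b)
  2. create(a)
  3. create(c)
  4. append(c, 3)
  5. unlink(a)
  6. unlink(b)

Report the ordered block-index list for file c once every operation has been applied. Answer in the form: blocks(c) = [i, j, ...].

  1. create(b)  ⇒  F..........  {b→[0]}
  2. create(a)  ⇒  FF.........  {a→[1]; b→[0]}
  3. create(c)  ⇒  FFF........  {a→[1]; b→[0]; c→[2]}
  4. append(c, 3)  ⇒  FFFFFF.....  {a→[1]; b→[0]; c→[2, 3, 4, 5]}
  5. unlink(a)  ⇒  F.FFFF.....  {b→[0]; c→[2, 3, 4, 5]}
  6. unlink(b)  ⇒  ..FFFF.....  {c→[2, 3, 4, 5]}

blocks(c) = [2, 3, 4, 5]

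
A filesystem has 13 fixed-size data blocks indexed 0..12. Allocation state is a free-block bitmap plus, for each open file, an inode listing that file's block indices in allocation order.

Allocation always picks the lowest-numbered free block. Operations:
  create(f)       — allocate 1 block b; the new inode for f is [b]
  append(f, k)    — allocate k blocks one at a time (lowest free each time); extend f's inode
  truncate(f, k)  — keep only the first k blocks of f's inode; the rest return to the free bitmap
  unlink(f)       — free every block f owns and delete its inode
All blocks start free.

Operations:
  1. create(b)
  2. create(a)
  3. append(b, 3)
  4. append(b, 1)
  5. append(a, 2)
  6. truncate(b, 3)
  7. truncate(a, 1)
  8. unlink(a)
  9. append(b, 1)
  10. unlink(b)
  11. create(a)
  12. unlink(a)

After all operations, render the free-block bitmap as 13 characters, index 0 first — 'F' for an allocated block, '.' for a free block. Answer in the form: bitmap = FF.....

bitmap = .............

create(b): bitmap=F............ | b=[0]
create(a): bitmap=FF........... | a=[1] b=[0]
append(b, 3): bitmap=FFFFF........ | a=[1] b=[0, 2, 3, 4]
append(b, 1): bitmap=FFFFFF....... | a=[1] b=[0, 2, 3, 4, 5]
append(a, 2): bitmap=FFFFFFFF..... | a=[1, 6, 7] b=[0, 2, 3, 4, 5]
truncate(b, 3): bitmap=FFFF..FF..... | a=[1, 6, 7] b=[0, 2, 3]
truncate(a, 1): bitmap=FFFF......... | a=[1] b=[0, 2, 3]
unlink(a): bitmap=F.FF......... | b=[0, 2, 3]
append(b, 1): bitmap=FFFF......... | b=[0, 2, 3, 1]
unlink(b): bitmap=............. | 
create(a): bitmap=F............ | a=[0]
unlink(a): bitmap=............. | 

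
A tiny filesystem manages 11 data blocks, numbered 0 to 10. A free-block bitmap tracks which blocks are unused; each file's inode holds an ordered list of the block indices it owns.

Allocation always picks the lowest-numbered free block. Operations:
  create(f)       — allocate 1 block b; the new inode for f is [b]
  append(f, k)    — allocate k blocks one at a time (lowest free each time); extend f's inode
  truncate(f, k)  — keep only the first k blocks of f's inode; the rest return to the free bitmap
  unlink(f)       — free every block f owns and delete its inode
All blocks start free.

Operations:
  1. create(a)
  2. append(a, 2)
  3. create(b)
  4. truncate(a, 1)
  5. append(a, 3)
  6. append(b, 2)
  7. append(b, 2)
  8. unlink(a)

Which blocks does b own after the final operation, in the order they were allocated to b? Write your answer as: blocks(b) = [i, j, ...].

blocks(b) = [3, 5, 6, 7, 8]

[1] create(a) — a=0 (map F..........)
[2] append(a, 2) — a=0,1,2 (map FFF........)
[3] create(b) — a=0,1,2 b=3 (map FFFF.......)
[4] truncate(a, 1) — a=0 b=3 (map F..F.......)
[5] append(a, 3) — a=0,1,2,4 b=3 (map FFFFF......)
[6] append(b, 2) — a=0,1,2,4 b=3,5,6 (map FFFFFFF....)
[7] append(b, 2) — a=0,1,2,4 b=3,5,6,7,8 (map FFFFFFFFF..)
[8] unlink(a) — b=3,5,6,7,8 (map ...F.FFFF..)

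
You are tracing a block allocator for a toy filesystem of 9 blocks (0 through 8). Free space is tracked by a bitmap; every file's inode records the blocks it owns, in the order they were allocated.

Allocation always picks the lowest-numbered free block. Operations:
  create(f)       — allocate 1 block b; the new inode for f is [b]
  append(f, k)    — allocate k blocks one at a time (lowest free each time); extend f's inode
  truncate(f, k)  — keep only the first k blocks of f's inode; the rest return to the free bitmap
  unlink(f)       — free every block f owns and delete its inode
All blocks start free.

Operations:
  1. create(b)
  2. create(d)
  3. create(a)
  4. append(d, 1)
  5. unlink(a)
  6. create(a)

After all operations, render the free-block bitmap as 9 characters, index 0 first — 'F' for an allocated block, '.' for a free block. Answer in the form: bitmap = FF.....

after create(b) → b:[0]  free=[F........]
after create(d) → b:[0], d:[1]  free=[FF.......]
after create(a) → a:[2], b:[0], d:[1]  free=[FFF......]
after append(d, 1) → a:[2], b:[0], d:[1, 3]  free=[FFFF.....]
after unlink(a) → b:[0], d:[1, 3]  free=[FF.F.....]
after create(a) → a:[2], b:[0], d:[1, 3]  free=[FFFF.....]

bitmap = FFFF.....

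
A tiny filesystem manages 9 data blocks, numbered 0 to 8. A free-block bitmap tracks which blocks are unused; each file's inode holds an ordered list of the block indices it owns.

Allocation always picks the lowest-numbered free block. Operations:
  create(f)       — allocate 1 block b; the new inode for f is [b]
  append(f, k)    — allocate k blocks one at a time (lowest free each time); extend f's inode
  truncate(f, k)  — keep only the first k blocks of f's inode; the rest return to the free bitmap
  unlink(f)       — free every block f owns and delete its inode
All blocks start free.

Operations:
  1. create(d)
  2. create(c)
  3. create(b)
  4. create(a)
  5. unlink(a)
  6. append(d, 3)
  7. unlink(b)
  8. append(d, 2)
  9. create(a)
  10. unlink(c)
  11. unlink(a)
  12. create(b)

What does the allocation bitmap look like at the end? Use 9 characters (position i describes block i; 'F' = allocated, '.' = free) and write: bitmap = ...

bitmap = FFFFFFF..

create(d): bitmap=F........ | d=[0]
create(c): bitmap=FF....... | c=[1] d=[0]
create(b): bitmap=FFF...... | b=[2] c=[1] d=[0]
create(a): bitmap=FFFF..... | a=[3] b=[2] c=[1] d=[0]
unlink(a): bitmap=FFF...... | b=[2] c=[1] d=[0]
append(d, 3): bitmap=FFFFFF... | b=[2] c=[1] d=[0, 3, 4, 5]
unlink(b): bitmap=FF.FFF... | c=[1] d=[0, 3, 4, 5]
append(d, 2): bitmap=FFFFFFF.. | c=[1] d=[0, 3, 4, 5, 2, 6]
create(a): bitmap=FFFFFFFF. | a=[7] c=[1] d=[0, 3, 4, 5, 2, 6]
unlink(c): bitmap=F.FFFFFF. | a=[7] d=[0, 3, 4, 5, 2, 6]
unlink(a): bitmap=F.FFFFF.. | d=[0, 3, 4, 5, 2, 6]
create(b): bitmap=FFFFFFF.. | b=[1] d=[0, 3, 4, 5, 2, 6]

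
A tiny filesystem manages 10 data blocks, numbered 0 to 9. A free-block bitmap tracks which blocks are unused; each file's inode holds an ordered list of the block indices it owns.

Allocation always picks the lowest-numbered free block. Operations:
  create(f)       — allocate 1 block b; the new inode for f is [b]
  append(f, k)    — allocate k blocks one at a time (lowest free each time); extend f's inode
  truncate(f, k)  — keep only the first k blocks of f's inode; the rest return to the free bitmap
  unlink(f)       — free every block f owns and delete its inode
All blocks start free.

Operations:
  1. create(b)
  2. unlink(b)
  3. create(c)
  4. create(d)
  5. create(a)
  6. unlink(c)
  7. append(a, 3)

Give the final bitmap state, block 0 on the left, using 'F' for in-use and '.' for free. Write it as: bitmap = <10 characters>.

create(b): bitmap=F......... | b=[0]
unlink(b): bitmap=.......... | 
create(c): bitmap=F......... | c=[0]
create(d): bitmap=FF........ | c=[0] d=[1]
create(a): bitmap=FFF....... | a=[2] c=[0] d=[1]
unlink(c): bitmap=.FF....... | a=[2] d=[1]
append(a, 3): bitmap=FFFFF..... | a=[2, 0, 3, 4] d=[1]

bitmap = FFFFF.....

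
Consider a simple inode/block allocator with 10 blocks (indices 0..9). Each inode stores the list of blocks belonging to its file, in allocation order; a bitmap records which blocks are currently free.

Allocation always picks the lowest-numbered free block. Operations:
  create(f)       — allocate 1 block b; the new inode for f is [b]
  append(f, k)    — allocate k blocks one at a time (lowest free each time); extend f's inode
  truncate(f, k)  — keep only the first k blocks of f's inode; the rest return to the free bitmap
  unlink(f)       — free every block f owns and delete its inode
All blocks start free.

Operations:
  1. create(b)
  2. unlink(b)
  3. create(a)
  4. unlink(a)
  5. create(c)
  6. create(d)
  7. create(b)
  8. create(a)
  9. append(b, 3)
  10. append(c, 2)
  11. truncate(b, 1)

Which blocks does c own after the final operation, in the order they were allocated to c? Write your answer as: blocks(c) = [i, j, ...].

blocks(c) = [0, 7, 8]

create(b): bitmap=F......... | b=[0]
unlink(b): bitmap=.......... | 
create(a): bitmap=F......... | a=[0]
unlink(a): bitmap=.......... | 
create(c): bitmap=F......... | c=[0]
create(d): bitmap=FF........ | c=[0] d=[1]
create(b): bitmap=FFF....... | b=[2] c=[0] d=[1]
create(a): bitmap=FFFF...... | a=[3] b=[2] c=[0] d=[1]
append(b, 3): bitmap=FFFFFFF... | a=[3] b=[2, 4, 5, 6] c=[0] d=[1]
append(c, 2): bitmap=FFFFFFFFF. | a=[3] b=[2, 4, 5, 6] c=[0, 7, 8] d=[1]
truncate(b, 1): bitmap=FFFF...FF. | a=[3] b=[2] c=[0, 7, 8] d=[1]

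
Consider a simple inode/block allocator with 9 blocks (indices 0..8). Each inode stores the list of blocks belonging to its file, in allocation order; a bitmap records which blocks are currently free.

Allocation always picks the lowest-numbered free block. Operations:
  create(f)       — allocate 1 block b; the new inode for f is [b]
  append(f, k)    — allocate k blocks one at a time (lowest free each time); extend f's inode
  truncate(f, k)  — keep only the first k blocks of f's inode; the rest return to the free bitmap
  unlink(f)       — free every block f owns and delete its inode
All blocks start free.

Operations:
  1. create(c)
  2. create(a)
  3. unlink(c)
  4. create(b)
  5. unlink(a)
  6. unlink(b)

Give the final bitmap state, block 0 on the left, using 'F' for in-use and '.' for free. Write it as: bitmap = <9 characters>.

bitmap = .........

[1] create(c) — c=0 (map F........)
[2] create(a) — a=1 c=0 (map FF.......)
[3] unlink(c) — a=1 (map .F.......)
[4] create(b) — a=1 b=0 (map FF.......)
[5] unlink(a) — b=0 (map F........)
[6] unlink(b) —  (map .........)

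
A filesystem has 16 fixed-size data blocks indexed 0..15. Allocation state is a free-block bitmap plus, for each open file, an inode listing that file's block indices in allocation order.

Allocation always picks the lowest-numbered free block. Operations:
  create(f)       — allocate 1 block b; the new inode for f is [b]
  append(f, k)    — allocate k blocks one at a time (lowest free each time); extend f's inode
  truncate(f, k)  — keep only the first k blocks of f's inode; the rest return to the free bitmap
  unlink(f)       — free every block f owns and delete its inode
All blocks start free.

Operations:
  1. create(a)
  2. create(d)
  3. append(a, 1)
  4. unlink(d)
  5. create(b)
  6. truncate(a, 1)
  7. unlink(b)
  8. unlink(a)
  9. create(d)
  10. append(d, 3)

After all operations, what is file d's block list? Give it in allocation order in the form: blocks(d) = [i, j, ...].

blocks(d) = [0, 1, 2, 3]

  1. create(a)  ⇒  F...............  {a→[0]}
  2. create(d)  ⇒  FF..............  {a→[0]; d→[1]}
  3. append(a, 1)  ⇒  FFF.............  {a→[0, 2]; d→[1]}
  4. unlink(d)  ⇒  F.F.............  {a→[0, 2]}
  5. create(b)  ⇒  FFF.............  {a→[0, 2]; b→[1]}
  6. truncate(a, 1)  ⇒  FF..............  {a→[0]; b→[1]}
  7. unlink(b)  ⇒  F...............  {a→[0]}
  8. unlink(a)  ⇒  ................  {}
  9. create(d)  ⇒  F...............  {d→[0]}
  10. append(d, 3)  ⇒  FFFF............  {d→[0, 1, 2, 3]}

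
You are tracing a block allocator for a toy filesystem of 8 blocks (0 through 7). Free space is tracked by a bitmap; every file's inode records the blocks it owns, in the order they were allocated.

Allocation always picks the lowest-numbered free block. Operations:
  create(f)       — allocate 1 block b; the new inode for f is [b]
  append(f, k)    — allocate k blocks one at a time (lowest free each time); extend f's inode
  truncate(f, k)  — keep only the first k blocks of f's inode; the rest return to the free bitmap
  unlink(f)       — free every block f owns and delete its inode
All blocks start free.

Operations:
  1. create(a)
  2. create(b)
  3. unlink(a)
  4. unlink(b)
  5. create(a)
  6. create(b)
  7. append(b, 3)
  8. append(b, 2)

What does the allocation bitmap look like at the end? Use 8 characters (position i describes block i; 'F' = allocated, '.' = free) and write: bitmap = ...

create(a): bitmap=F....... | a=[0]
create(b): bitmap=FF...... | a=[0] b=[1]
unlink(a): bitmap=.F...... | b=[1]
unlink(b): bitmap=........ | 
create(a): bitmap=F....... | a=[0]
create(b): bitmap=FF...... | a=[0] b=[1]
append(b, 3): bitmap=FFFFF... | a=[0] b=[1, 2, 3, 4]
append(b, 2): bitmap=FFFFFFF. | a=[0] b=[1, 2, 3, 4, 5, 6]

bitmap = FFFFFFF.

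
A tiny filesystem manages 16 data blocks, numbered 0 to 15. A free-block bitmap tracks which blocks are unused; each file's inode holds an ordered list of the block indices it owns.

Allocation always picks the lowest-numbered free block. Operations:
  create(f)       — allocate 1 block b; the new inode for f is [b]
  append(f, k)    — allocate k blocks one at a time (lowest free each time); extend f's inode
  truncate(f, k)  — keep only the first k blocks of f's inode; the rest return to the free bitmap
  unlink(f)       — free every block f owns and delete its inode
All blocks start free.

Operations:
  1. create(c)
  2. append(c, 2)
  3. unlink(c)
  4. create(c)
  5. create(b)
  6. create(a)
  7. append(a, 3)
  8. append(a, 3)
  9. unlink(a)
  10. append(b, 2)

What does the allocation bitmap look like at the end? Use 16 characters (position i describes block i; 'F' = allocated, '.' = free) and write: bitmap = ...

  1. create(c)  ⇒  F...............  {c→[0]}
  2. append(c, 2)  ⇒  FFF.............  {c→[0, 1, 2]}
  3. unlink(c)  ⇒  ................  {}
  4. create(c)  ⇒  F...............  {c→[0]}
  5. create(b)  ⇒  FF..............  {b→[1]; c→[0]}
  6. create(a)  ⇒  FFF.............  {a→[2]; b→[1]; c→[0]}
  7. append(a, 3)  ⇒  FFFFFF..........  {a→[2, 3, 4, 5]; b→[1]; c→[0]}
  8. append(a, 3)  ⇒  FFFFFFFFF.......  {a→[2, 3, 4, 5, 6, 7, 8]; b→[1]; c→[0]}
  9. unlink(a)  ⇒  FF..............  {b→[1]; c→[0]}
  10. append(b, 2)  ⇒  FFFF............  {b→[1, 2, 3]; c→[0]}

bitmap = FFFF............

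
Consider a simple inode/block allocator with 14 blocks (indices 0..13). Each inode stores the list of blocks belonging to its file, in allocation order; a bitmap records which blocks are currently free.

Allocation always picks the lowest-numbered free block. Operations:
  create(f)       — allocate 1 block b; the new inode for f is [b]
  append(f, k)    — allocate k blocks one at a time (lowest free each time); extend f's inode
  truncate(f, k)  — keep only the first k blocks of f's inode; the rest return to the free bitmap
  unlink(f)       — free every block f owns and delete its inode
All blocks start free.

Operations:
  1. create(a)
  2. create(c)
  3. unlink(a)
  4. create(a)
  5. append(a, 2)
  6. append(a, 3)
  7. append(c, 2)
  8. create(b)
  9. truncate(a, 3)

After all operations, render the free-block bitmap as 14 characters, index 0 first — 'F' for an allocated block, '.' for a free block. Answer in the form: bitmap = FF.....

create(a): bitmap=F............. | a=[0]
create(c): bitmap=FF............ | a=[0] c=[1]
unlink(a): bitmap=.F............ | c=[1]
create(a): bitmap=FF............ | a=[0] c=[1]
append(a, 2): bitmap=FFFF.......... | a=[0, 2, 3] c=[1]
append(a, 3): bitmap=FFFFFFF....... | a=[0, 2, 3, 4, 5, 6] c=[1]
append(c, 2): bitmap=FFFFFFFFF..... | a=[0, 2, 3, 4, 5, 6] c=[1, 7, 8]
create(b): bitmap=FFFFFFFFFF.... | a=[0, 2, 3, 4, 5, 6] b=[9] c=[1, 7, 8]
truncate(a, 3): bitmap=FFFF...FFF.... | a=[0, 2, 3] b=[9] c=[1, 7, 8]

bitmap = FFFF...FFF....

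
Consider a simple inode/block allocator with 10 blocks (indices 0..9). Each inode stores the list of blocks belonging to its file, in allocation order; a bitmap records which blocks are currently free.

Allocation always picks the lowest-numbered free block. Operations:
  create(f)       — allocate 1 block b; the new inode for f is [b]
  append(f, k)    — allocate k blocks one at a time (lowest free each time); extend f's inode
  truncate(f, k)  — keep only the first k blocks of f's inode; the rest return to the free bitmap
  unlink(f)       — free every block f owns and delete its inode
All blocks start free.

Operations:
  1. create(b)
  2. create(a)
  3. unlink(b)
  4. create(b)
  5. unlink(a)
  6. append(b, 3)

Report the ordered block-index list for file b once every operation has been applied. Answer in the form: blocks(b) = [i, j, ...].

after create(b) → b:[0]  free=[F.........]
after create(a) → a:[1], b:[0]  free=[FF........]
after unlink(b) → a:[1]  free=[.F........]
after create(b) → a:[1], b:[0]  free=[FF........]
after unlink(a) → b:[0]  free=[F.........]
after append(b, 3) → b:[0, 1, 2, 3]  free=[FFFF......]

blocks(b) = [0, 1, 2, 3]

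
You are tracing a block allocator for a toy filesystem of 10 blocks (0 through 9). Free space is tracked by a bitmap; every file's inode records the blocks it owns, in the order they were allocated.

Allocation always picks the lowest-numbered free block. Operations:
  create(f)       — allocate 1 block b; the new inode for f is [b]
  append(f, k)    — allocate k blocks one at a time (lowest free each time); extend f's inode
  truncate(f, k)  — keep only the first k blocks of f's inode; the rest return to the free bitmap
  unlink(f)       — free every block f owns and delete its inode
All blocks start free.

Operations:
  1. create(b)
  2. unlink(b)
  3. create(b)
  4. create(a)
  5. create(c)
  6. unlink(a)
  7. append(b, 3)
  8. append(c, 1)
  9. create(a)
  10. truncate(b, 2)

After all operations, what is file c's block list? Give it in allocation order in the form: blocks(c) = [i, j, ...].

blocks(c) = [2, 5]

[1] create(b) — b=0 (map F.........)
[2] unlink(b) —  (map ..........)
[3] create(b) — b=0 (map F.........)
[4] create(a) — a=1 b=0 (map FF........)
[5] create(c) — a=1 b=0 c=2 (map FFF.......)
[6] unlink(a) — b=0 c=2 (map F.F.......)
[7] append(b, 3) — b=0,1,3,4 c=2 (map FFFFF.....)
[8] append(c, 1) — b=0,1,3,4 c=2,5 (map FFFFFF....)
[9] create(a) — a=6 b=0,1,3,4 c=2,5 (map FFFFFFF...)
[10] truncate(b, 2) — a=6 b=0,1 c=2,5 (map FFF..FF...)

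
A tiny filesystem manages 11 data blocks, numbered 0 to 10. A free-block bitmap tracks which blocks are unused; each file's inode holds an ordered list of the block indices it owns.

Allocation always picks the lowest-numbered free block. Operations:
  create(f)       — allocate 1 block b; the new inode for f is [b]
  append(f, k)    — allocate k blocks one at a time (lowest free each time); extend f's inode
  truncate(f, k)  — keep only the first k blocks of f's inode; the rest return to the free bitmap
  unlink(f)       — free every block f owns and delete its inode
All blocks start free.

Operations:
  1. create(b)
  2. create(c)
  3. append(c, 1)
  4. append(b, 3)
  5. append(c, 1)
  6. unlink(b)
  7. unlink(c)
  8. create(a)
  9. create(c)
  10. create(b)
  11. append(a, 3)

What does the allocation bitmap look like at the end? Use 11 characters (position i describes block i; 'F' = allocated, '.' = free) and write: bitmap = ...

bitmap = FFFFFF.....

create(b): bitmap=F.......... | b=[0]
create(c): bitmap=FF......... | b=[0] c=[1]
append(c, 1): bitmap=FFF........ | b=[0] c=[1, 2]
append(b, 3): bitmap=FFFFFF..... | b=[0, 3, 4, 5] c=[1, 2]
append(c, 1): bitmap=FFFFFFF.... | b=[0, 3, 4, 5] c=[1, 2, 6]
unlink(b): bitmap=.FF...F.... | c=[1, 2, 6]
unlink(c): bitmap=........... | 
create(a): bitmap=F.......... | a=[0]
create(c): bitmap=FF......... | a=[0] c=[1]
create(b): bitmap=FFF........ | a=[0] b=[2] c=[1]
append(a, 3): bitmap=FFFFFF..... | a=[0, 3, 4, 5] b=[2] c=[1]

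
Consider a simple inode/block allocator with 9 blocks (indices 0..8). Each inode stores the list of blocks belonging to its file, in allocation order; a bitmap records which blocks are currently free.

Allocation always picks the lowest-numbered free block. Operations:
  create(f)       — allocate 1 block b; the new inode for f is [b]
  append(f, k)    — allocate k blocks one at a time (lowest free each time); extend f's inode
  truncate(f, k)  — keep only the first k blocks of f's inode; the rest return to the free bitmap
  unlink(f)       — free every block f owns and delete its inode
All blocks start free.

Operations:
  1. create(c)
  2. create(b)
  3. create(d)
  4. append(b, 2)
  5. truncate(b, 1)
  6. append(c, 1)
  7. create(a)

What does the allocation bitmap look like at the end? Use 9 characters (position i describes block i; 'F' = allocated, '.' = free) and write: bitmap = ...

bitmap = FFFFF....

[1] create(c) — c=0 (map F........)
[2] create(b) — b=1 c=0 (map FF.......)
[3] create(d) — b=1 c=0 d=2 (map FFF......)
[4] append(b, 2) — b=1,3,4 c=0 d=2 (map FFFFF....)
[5] truncate(b, 1) — b=1 c=0 d=2 (map FFF......)
[6] append(c, 1) — b=1 c=0,3 d=2 (map FFFF.....)
[7] create(a) — a=4 b=1 c=0,3 d=2 (map FFFFF....)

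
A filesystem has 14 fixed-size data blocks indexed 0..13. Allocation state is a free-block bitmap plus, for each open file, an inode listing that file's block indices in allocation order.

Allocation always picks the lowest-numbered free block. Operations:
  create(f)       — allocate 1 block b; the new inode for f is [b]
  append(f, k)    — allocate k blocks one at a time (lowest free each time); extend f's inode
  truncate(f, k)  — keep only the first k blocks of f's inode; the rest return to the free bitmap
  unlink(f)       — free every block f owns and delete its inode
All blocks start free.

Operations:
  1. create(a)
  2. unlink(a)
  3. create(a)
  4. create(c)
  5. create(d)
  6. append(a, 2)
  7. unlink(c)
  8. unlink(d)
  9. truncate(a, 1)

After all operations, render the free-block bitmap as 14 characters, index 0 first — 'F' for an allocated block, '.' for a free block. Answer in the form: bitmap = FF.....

bitmap = F.............

  1. create(a)  ⇒  F.............  {a→[0]}
  2. unlink(a)  ⇒  ..............  {}
  3. create(a)  ⇒  F.............  {a→[0]}
  4. create(c)  ⇒  FF............  {a→[0]; c→[1]}
  5. create(d)  ⇒  FFF...........  {a→[0]; c→[1]; d→[2]}
  6. append(a, 2)  ⇒  FFFFF.........  {a→[0, 3, 4]; c→[1]; d→[2]}
  7. unlink(c)  ⇒  F.FFF.........  {a→[0, 3, 4]; d→[2]}
  8. unlink(d)  ⇒  F..FF.........  {a→[0, 3, 4]}
  9. truncate(a, 1)  ⇒  F.............  {a→[0]}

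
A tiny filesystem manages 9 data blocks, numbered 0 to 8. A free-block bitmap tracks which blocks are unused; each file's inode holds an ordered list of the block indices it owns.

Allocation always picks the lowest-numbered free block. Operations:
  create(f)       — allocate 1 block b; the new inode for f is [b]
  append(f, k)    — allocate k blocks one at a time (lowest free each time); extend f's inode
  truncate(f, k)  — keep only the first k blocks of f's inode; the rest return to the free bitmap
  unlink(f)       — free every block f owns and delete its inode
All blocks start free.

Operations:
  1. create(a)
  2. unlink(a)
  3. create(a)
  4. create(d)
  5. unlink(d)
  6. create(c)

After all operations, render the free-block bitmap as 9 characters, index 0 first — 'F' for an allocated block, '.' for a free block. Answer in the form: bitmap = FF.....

[1] create(a) — a=0 (map F........)
[2] unlink(a) —  (map .........)
[3] create(a) — a=0 (map F........)
[4] create(d) — a=0 d=1 (map FF.......)
[5] unlink(d) — a=0 (map F........)
[6] create(c) — a=0 c=1 (map FF.......)

bitmap = FF.......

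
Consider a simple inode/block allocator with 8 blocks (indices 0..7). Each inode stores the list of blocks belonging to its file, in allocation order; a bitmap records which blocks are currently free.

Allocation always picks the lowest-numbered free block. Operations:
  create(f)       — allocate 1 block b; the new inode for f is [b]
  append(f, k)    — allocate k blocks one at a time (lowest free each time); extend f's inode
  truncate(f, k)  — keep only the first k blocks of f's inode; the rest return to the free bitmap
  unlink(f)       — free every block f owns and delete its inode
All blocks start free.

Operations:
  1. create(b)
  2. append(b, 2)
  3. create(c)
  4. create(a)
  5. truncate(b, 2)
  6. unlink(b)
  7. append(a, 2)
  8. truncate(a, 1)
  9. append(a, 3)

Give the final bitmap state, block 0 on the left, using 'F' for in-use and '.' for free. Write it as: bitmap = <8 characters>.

bitmap = FFFFF...

create(b): bitmap=F....... | b=[0]
append(b, 2): bitmap=FFF..... | b=[0, 1, 2]
create(c): bitmap=FFFF.... | b=[0, 1, 2] c=[3]
create(a): bitmap=FFFFF... | a=[4] b=[0, 1, 2] c=[3]
truncate(b, 2): bitmap=FF.FF... | a=[4] b=[0, 1] c=[3]
unlink(b): bitmap=...FF... | a=[4] c=[3]
append(a, 2): bitmap=FF.FF... | a=[4, 0, 1] c=[3]
truncate(a, 1): bitmap=...FF... | a=[4] c=[3]
append(a, 3): bitmap=FFFFF... | a=[4, 0, 1, 2] c=[3]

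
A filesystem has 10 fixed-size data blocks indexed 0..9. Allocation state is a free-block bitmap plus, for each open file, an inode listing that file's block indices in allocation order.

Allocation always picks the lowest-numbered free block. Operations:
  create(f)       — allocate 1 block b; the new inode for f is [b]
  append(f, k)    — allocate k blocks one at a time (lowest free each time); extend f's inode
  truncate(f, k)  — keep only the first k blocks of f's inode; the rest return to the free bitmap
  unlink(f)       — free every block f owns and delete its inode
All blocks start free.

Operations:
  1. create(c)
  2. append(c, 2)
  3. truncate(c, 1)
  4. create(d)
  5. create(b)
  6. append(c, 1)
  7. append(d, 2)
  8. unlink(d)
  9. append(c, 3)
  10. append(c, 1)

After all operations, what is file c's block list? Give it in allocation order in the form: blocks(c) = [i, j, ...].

  1. create(c)  ⇒  F.........  {c→[0]}
  2. append(c, 2)  ⇒  FFF.......  {c→[0, 1, 2]}
  3. truncate(c, 1)  ⇒  F.........  {c→[0]}
  4. create(d)  ⇒  FF........  {c→[0]; d→[1]}
  5. create(b)  ⇒  FFF.......  {b→[2]; c→[0]; d→[1]}
  6. append(c, 1)  ⇒  FFFF......  {b→[2]; c→[0, 3]; d→[1]}
  7. append(d, 2)  ⇒  FFFFFF....  {b→[2]; c→[0, 3]; d→[1, 4, 5]}
  8. unlink(d)  ⇒  F.FF......  {b→[2]; c→[0, 3]}
  9. append(c, 3)  ⇒  FFFFFF....  {b→[2]; c→[0, 3, 1, 4, 5]}
  10. append(c, 1)  ⇒  FFFFFFF...  {b→[2]; c→[0, 3, 1, 4, 5, 6]}

blocks(c) = [0, 3, 1, 4, 5, 6]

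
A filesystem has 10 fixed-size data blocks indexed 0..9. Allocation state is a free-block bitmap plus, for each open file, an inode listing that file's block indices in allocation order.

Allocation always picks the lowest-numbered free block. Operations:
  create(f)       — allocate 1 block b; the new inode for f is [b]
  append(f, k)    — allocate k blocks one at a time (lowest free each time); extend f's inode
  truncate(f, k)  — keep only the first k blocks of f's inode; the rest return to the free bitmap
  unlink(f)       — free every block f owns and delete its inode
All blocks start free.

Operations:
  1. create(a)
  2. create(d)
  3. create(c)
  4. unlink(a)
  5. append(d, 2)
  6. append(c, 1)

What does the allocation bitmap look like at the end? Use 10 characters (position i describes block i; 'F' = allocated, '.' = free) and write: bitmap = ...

  1. create(a)  ⇒  F.........  {a→[0]}
  2. create(d)  ⇒  FF........  {a→[0]; d→[1]}
  3. create(c)  ⇒  FFF.......  {a→[0]; c→[2]; d→[1]}
  4. unlink(a)  ⇒  .FF.......  {c→[2]; d→[1]}
  5. append(d, 2)  ⇒  FFFF......  {c→[2]; d→[1, 0, 3]}
  6. append(c, 1)  ⇒  FFFFF.....  {c→[2, 4]; d→[1, 0, 3]}

bitmap = FFFFF.....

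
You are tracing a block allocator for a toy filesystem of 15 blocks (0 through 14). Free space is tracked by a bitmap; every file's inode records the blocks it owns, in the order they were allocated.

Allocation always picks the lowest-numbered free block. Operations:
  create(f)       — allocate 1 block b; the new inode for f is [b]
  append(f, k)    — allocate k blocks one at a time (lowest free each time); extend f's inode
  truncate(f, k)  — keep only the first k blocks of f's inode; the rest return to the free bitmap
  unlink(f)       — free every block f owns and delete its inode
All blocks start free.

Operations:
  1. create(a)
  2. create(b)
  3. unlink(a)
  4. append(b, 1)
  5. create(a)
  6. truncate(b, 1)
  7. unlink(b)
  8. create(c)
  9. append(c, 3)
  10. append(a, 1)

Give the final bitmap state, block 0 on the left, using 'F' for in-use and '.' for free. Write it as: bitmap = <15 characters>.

create(a): bitmap=F.............. | a=[0]
create(b): bitmap=FF............. | a=[0] b=[1]
unlink(a): bitmap=.F............. | b=[1]
append(b, 1): bitmap=FF............. | b=[1, 0]
create(a): bitmap=FFF............ | a=[2] b=[1, 0]
truncate(b, 1): bitmap=.FF............ | a=[2] b=[1]
unlink(b): bitmap=..F............ | a=[2]
create(c): bitmap=F.F............ | a=[2] c=[0]
append(c, 3): bitmap=FFFFF.......... | a=[2] c=[0, 1, 3, 4]
append(a, 1): bitmap=FFFFFF......... | a=[2, 5] c=[0, 1, 3, 4]

bitmap = FFFFFF.........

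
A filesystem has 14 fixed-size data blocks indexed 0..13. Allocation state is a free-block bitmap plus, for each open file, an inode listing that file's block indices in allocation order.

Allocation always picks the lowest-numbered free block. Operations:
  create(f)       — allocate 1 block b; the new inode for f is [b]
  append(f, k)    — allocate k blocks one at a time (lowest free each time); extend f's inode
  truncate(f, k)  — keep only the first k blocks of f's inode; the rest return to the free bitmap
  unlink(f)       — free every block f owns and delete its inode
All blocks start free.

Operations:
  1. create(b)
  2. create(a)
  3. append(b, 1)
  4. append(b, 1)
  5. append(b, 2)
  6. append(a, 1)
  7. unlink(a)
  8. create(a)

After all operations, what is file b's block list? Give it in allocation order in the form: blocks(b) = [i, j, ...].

  1. create(b)  ⇒  F.............  {b→[0]}
  2. create(a)  ⇒  FF............  {a→[1]; b→[0]}
  3. append(b, 1)  ⇒  FFF...........  {a→[1]; b→[0, 2]}
  4. append(b, 1)  ⇒  FFFF..........  {a→[1]; b→[0, 2, 3]}
  5. append(b, 2)  ⇒  FFFFFF........  {a→[1]; b→[0, 2, 3, 4, 5]}
  6. append(a, 1)  ⇒  FFFFFFF.......  {a→[1, 6]; b→[0, 2, 3, 4, 5]}
  7. unlink(a)  ⇒  F.FFFF........  {b→[0, 2, 3, 4, 5]}
  8. create(a)  ⇒  FFFFFF........  {a→[1]; b→[0, 2, 3, 4, 5]}

blocks(b) = [0, 2, 3, 4, 5]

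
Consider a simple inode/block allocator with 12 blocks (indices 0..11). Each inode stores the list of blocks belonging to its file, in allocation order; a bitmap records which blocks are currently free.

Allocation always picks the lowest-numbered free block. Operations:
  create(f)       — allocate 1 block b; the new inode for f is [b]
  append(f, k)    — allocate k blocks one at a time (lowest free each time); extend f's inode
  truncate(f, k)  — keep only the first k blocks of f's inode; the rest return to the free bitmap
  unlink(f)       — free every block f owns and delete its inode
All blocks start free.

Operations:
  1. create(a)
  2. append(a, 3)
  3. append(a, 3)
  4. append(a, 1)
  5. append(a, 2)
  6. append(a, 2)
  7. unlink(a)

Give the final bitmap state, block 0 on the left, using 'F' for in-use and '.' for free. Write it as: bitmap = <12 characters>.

bitmap = ............

create(a): bitmap=F........... | a=[0]
append(a, 3): bitmap=FFFF........ | a=[0, 1, 2, 3]
append(a, 3): bitmap=FFFFFFF..... | a=[0, 1, 2, 3, 4, 5, 6]
append(a, 1): bitmap=FFFFFFFF.... | a=[0, 1, 2, 3, 4, 5, 6, 7]
append(a, 2): bitmap=FFFFFFFFFF.. | a=[0, 1, 2, 3, 4, 5, 6, 7, 8, 9]
append(a, 2): bitmap=FFFFFFFFFFFF | a=[0, 1, 2, 3, 4, 5, 6, 7, 8, 9, 10, 11]
unlink(a): bitmap=............ | 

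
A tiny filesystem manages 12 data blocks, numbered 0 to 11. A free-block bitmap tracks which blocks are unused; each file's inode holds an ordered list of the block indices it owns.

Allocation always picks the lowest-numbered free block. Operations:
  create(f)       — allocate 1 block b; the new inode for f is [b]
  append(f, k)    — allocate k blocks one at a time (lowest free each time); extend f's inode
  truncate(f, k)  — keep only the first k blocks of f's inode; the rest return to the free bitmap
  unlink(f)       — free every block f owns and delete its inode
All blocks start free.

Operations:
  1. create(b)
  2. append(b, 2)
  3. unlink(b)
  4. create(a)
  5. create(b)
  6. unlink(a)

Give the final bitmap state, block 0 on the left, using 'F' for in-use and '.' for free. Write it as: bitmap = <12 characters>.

bitmap = .F..........

[1] create(b) — b=0 (map F...........)
[2] append(b, 2) — b=0,1,2 (map FFF.........)
[3] unlink(b) —  (map ............)
[4] create(a) — a=0 (map F...........)
[5] create(b) — a=0 b=1 (map FF..........)
[6] unlink(a) — b=1 (map .F..........)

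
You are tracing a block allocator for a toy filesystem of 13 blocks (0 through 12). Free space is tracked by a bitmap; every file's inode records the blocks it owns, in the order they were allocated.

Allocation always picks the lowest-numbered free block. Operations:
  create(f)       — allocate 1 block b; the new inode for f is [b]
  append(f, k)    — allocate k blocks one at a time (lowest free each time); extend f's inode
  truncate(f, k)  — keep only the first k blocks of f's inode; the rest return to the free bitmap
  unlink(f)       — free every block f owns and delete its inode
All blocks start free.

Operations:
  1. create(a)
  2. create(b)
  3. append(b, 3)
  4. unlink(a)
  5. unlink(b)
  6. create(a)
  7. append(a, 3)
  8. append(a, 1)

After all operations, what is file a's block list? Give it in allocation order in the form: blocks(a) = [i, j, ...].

after create(a) → a:[0]  free=[F............]
after create(b) → a:[0], b:[1]  free=[FF...........]
after append(b, 3) → a:[0], b:[1, 2, 3, 4]  free=[FFFFF........]
after unlink(a) → b:[1, 2, 3, 4]  free=[.FFFF........]
after unlink(b) →   free=[.............]
after create(a) → a:[0]  free=[F............]
after append(a, 3) → a:[0, 1, 2, 3]  free=[FFFF.........]
after append(a, 1) → a:[0, 1, 2, 3, 4]  free=[FFFFF........]

blocks(a) = [0, 1, 2, 3, 4]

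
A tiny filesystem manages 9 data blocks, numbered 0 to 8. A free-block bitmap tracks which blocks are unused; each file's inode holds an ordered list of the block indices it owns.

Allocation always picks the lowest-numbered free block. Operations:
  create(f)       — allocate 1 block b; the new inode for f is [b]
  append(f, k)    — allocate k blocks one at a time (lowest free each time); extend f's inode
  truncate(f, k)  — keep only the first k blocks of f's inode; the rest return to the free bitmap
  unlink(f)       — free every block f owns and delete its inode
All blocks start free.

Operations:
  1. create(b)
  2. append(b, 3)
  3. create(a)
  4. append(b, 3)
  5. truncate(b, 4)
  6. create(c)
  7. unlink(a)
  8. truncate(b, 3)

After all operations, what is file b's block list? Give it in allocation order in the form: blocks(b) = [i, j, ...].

blocks(b) = [0, 1, 2]

  1. create(b)  ⇒  F........  {b→[0]}
  2. append(b, 3)  ⇒  FFFF.....  {b→[0, 1, 2, 3]}
  3. create(a)  ⇒  FFFFF....  {a→[4]; b→[0, 1, 2, 3]}
  4. append(b, 3)  ⇒  FFFFFFFF.  {a→[4]; b→[0, 1, 2, 3, 5, 6, 7]}
  5. truncate(b, 4)  ⇒  FFFFF....  {a→[4]; b→[0, 1, 2, 3]}
  6. create(c)  ⇒  FFFFFF...  {a→[4]; b→[0, 1, 2, 3]; c→[5]}
  7. unlink(a)  ⇒  FFFF.F...  {b→[0, 1, 2, 3]; c→[5]}
  8. truncate(b, 3)  ⇒  FFF..F...  {b→[0, 1, 2]; c→[5]}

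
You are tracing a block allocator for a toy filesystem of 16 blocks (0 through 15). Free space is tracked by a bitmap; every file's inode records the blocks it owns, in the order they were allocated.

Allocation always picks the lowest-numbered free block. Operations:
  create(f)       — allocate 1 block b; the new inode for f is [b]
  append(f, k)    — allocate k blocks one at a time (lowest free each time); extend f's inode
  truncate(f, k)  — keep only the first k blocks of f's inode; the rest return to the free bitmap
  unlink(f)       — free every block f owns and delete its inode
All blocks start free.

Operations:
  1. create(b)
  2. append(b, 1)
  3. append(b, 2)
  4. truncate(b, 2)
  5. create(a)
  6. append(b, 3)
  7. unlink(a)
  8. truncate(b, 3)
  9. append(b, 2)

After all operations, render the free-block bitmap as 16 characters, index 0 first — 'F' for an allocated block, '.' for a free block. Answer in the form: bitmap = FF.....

[1] create(b) — b=0 (map F...............)
[2] append(b, 1) — b=0,1 (map FF..............)
[3] append(b, 2) — b=0,1,2,3 (map FFFF............)
[4] truncate(b, 2) — b=0,1 (map FF..............)
[5] create(a) — a=2 b=0,1 (map FFF.............)
[6] append(b, 3) — a=2 b=0,1,3,4,5 (map FFFFFF..........)
[7] unlink(a) — b=0,1,3,4,5 (map FF.FFF..........)
[8] truncate(b, 3) — b=0,1,3 (map FF.F............)
[9] append(b, 2) — b=0,1,3,2,4 (map FFFFF...........)

bitmap = FFFFF...........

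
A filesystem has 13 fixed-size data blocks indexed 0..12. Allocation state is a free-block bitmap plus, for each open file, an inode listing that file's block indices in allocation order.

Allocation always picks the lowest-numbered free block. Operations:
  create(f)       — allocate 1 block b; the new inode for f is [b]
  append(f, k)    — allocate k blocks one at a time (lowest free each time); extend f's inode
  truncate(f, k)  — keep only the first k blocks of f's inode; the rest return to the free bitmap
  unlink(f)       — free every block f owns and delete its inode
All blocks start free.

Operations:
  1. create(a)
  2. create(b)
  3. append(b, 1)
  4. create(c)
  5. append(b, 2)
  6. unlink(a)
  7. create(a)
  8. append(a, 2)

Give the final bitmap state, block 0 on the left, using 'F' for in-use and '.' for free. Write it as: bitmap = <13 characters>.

bitmap = FFFFFFFF.....

  1. create(a)  ⇒  F............  {a→[0]}
  2. create(b)  ⇒  FF...........  {a→[0]; b→[1]}
  3. append(b, 1)  ⇒  FFF..........  {a→[0]; b→[1, 2]}
  4. create(c)  ⇒  FFFF.........  {a→[0]; b→[1, 2]; c→[3]}
  5. append(b, 2)  ⇒  FFFFFF.......  {a→[0]; b→[1, 2, 4, 5]; c→[3]}
  6. unlink(a)  ⇒  .FFFFF.......  {b→[1, 2, 4, 5]; c→[3]}
  7. create(a)  ⇒  FFFFFF.......  {a→[0]; b→[1, 2, 4, 5]; c→[3]}
  8. append(a, 2)  ⇒  FFFFFFFF.....  {a→[0, 6, 7]; b→[1, 2, 4, 5]; c→[3]}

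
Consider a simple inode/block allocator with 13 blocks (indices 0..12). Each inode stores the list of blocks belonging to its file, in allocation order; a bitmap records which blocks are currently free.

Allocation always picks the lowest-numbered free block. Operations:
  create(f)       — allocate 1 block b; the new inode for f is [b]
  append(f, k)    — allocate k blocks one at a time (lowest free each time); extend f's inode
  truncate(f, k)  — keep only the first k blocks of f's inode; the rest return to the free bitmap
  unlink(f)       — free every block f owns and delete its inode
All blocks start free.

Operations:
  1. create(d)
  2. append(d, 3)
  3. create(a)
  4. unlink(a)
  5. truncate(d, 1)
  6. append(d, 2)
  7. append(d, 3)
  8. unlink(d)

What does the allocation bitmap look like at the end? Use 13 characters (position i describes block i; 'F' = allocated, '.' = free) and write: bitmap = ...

after create(d) → d:[0]  free=[F............]
after append(d, 3) → d:[0, 1, 2, 3]  free=[FFFF.........]
after create(a) → a:[4], d:[0, 1, 2, 3]  free=[FFFFF........]
after unlink(a) → d:[0, 1, 2, 3]  free=[FFFF.........]
after truncate(d, 1) → d:[0]  free=[F............]
after append(d, 2) → d:[0, 1, 2]  free=[FFF..........]
after append(d, 3) → d:[0, 1, 2, 3, 4, 5]  free=[FFFFFF.......]
after unlink(d) →   free=[.............]

bitmap = .............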